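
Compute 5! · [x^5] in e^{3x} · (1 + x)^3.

3618

The EGF product rule gives c_5 = Σ_{k_1+k_2=5} C(5; k_1,k_2) · ∏ g_i(k_i), where e^{3x} gives (3)^k; (1+x)^3 gives the falling factorial (3)_k.
g_1(k) for k = 0…5: 1, 3, 9, 27, 81, 243.
g_2(k) for k = 0…5: 1, 3, 6, 6, 0, 0.
c_5 = Σ_k C(5,k)·g_1(k)·g_2(5−k) = 10·9·6 + 10·27·6 + 5·81·3 + 1·243·1 = 540 + 1620 + 1215 + 243 = 3618.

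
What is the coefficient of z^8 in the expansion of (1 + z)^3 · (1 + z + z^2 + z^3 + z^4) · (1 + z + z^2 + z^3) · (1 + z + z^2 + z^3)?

89

(1 + z)^3 has coefficients 1,3,3,1 for degrees 0…3.
(1 + z + z^2 + z^3 + z^4) has coefficients 1,1,1,1,1,0,0,0,0 for degrees 0…8.
Multiplying by (1 + z + z^2 + z^3) gives running coefficients 1,2,3,4,4,3,2,1,0 for degrees 0…8.
Finally multiplying by (1 + z + z^2 + z^3), the product of all factors after the first has coefficients 1,3,6,10,13,14,13,10,6 for degrees 0…8.
[z^8] = 1·6 + 3·10 + 3·13 + 1·14 = 89.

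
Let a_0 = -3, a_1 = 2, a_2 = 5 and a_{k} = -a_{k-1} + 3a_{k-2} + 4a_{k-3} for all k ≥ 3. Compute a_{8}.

The ordinary generating function has denominator 1 + x - 3x^2 - 4x^3.
Iterating the recurrence: a_0,…,a_{8} = -3, 2, 5, -11, 34, -47, 105, -110, 237.

237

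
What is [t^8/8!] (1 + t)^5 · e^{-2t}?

4096

The EGF product rule gives c_8 = Σ_{k_1+k_2=8} C(8; k_1,k_2) · ∏ g_i(k_i), where (1+t)^5 gives the falling factorial (5)_k; e^{-2t} gives (-2)^k.
g_1(k) for k = 0…8: 1, 5, 20, 60, 120, 120, 0, 0, 0.
g_2(k) for k = 0…8: 1, -2, 4, -8, 16, -32, 64, -128, 256.
c_8 = Σ_k C(8,k)·g_1(k)·g_2(8−k) = 1·1·256 + 8·5·(-128) + 28·20·64 + 56·60·(-32) + 70·120·16 + 56·120·(-8) = 256 − 5120 + 35840 − 107520 + 134400 − 53760 = 4096.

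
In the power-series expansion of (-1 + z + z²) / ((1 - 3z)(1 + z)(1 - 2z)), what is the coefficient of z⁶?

Partial fractions give a closed form: a_n = (-5/4)·3^n + (-1/12)·(-1)^n + (1/3)·2^n.
At n = 6: a_6 = -890.

-890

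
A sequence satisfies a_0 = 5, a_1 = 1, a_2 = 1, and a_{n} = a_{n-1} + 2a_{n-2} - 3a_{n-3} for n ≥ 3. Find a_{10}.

The ordinary generating function has denominator 1 - q - 2q^2 + 3q^3.
Iterating the recurrence: a_0,…,a_{10} = 5, 1, 1, -12, -13, -40, -30, -71, -11, -63, 128.

128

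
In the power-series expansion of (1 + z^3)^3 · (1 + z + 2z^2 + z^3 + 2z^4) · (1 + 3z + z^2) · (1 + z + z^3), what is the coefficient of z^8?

(1 + z^3)^3 has coefficients 1,0,0,3,0,0,3,0,0 for degrees 0…8.
(1 + z + 2z^2 + z^3 + 2z^4) has coefficients 1,1,2,1,2,0,0,0,0 for degrees 0…8.
Multiplying by (1 + 3z + z^2) gives running coefficients 1,4,6,8,7,7,2,0,0 for degrees 0…8.
Finally multiplying by (1 + z + z^3), the product of all factors after the first has coefficients 1,5,10,15,19,20,17,9,7 for degrees 0…8.
[z^8] = 1·7 + 3·20 + 3·10 = 97.

97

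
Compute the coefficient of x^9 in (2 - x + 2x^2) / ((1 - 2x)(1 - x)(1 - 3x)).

163211

Partial fractions give a closed form: a_n = (-8)·2^n + (3/2)·1^n + (17/2)·3^n.
At n = 9: a_9 = 163211.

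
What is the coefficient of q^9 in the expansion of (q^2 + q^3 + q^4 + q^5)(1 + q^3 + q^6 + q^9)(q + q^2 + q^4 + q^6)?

(q^2 + q^3 + q^4 + q^5) has coefficients 0,0,1,1,1,1 for degrees 0…5.
(1 + q^3 + q^6 + q^9) has coefficients 1,0,0,1,0,0,1,0,0,1 for degrees 0…9.
Finally multiplying by (q + q^2 + q^4 + q^6), the product of all factors after the first has coefficients 0,1,1,0,2,1,1,2,1,1 for degrees 0…9.
[q^9] = 1·2 + 1·1 + 1·1 + 1·2 = 6.

6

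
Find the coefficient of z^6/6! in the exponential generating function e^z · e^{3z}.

4096

The EGF product rule gives c_6 = Σ_{k_1+k_2=6} C(6; k_1,k_2) · ∏ g_i(k_i), where e^z gives (1)^k; e^{3z} gives (3)^k.
g_1(k) for k = 0…6: 1, 1, 1, 1, 1, 1, 1.
g_2(k) for k = 0…6: 1, 3, 9, 27, 81, 243, 729.
c_6 = Σ_k C(6,k)·g_1(k)·g_2(6−k) = 1·1·729 + 6·1·243 + 15·1·81 + 20·1·27 + 15·1·9 + 6·1·3 + 1·1·1 = 729 + 1458 + 1215 + 540 + 135 + 18 + 1 = 4096.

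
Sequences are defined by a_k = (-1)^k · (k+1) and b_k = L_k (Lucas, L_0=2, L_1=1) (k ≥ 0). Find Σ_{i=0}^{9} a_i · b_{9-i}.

This is [x^9] in the product of the two ordinary generating functions.
Σ = 1·76 − 2·47 + 3·29 − 4·18 + 5·11 − 6·7 + 7·4 − 8·3 + 9·1 − 10·2 = 3.

3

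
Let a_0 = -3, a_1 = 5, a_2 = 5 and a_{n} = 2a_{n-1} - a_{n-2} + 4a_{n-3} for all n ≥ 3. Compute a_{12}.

The ordinary generating function has denominator 1 - 2z + z^2 - 4z^3.
Iterating the recurrence: a_0,…,a_{12} = -3, 5, 5, -7, 1, 29, 29, 33, 153, 389, 757, 1737, 4273.

4273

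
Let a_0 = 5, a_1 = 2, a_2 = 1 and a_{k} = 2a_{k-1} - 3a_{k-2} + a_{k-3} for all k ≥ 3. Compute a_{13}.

-40

The ordinary generating function has denominator 1 - 2t + 3t^2 - t^3.
Iterating the recurrence: a_0,…,a_{13} = 5, 2, 1, 1, 1, 0, -2, -3, 0, 7, 11, 1, -24, -40.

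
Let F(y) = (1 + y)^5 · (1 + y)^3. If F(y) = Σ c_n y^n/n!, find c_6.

The EGF product rule gives c_6 = Σ_{k_1+k_2=6} C(6; k_1,k_2) · ∏ g_i(k_i), where (1+y)^5 gives the falling factorial (5)_k; (1+y)^3 gives the falling factorial (3)_k.
g_1(k) for k = 0…6: 1, 5, 20, 60, 120, 120, 0.
g_2(k) for k = 0…6: 1, 3, 6, 6, 0, 0, 0.
c_6 = Σ_k C(6,k)·g_1(k)·g_2(6−k) = 20·60·6 + 15·120·6 + 6·120·3 = 7200 + 10800 + 2160 = 20160.

20160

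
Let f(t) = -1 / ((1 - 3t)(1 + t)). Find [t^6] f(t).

-547

Partial fractions give a closed form: a_n = (-3/4)·3^n + (-1/4)·(-1)^n.
At n = 6: a_6 = -547.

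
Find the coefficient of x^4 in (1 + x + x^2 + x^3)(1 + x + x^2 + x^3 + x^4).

4

(1 + x + x^2 + x^3) has coefficients 1,1,1,1 for degrees 0…3.
(1 + x + x^2 + x^3 + x^4) has coefficients 1,1,1,1,1 for degrees 0…4.
[x^4] = 1·1 + 1·1 + 1·1 + 1·1 = 4.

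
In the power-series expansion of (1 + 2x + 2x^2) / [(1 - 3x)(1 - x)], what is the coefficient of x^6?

The denominator gives the recurrence a_n = 4a_(n−1) − 3a_(n−2) for n ≥ 3; the numerator fixes a_0 = 1, a_1 = 6, a_2 = 23.
Iterating: 1, 6, 23, 74, 227, 686, 2063, so a_6 = 2063.

2063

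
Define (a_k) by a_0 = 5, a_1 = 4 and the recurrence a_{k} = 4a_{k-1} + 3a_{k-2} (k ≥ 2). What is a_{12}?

138088045

The ordinary generating function has denominator 1 - 4z - 3z^2.
Iterating the recurrence: a_0,…,a_{12} = 5, 4, 31, 136, 637, 2956, 13735, 63808, 296437, 1377172, 6397999, 29723512, 138088045.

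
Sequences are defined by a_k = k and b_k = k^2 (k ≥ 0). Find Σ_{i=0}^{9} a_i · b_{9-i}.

Write out a_i and b_{9-i} for i = 0,…,9 and sum the products.
Σ = 0·81 + 1·64 + 2·49 + 3·36 + 4·25 + 5·16 + 6·9 + 7·4 + 8·1 + 9·0 = 540.

540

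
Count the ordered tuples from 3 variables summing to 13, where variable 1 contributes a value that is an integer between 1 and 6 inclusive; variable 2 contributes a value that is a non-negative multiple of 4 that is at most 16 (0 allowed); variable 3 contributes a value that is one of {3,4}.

The generating function for the choices is (y + y² + y³ + y⁴ + y⁵ + y⁶)·(1 + y⁴ + y⁸ + y¹² + y¹⁶)·(y³ + y⁴); the count is [y¹³].
(y + y² + y³ + y⁴ + y⁵ + y⁶) has coefficients 0,1,1,1,1,1,1 for degrees 0…6.
(1 + y⁴ + y⁸ + y¹² + y¹⁶) has coefficients 1,0,0,0,1,0,0,0,1,0,0,0,1,0 for degrees 0…13.
Finally multiplying by (y³ + y⁴), the product of all factors after the first has coefficients 0,0,0,1,1,0,0,1,1,0,0,1,1,0 for degrees 0…13.
[y¹³] = 1·1 + 1·1 + 1·0 + 1·0 + 1·1 + 1·1 = 4.

4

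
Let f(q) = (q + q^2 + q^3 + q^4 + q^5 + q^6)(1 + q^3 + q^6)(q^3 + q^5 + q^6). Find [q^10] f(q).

6

(q + q^2 + q^3 + q^4 + q^5 + q^6) has coefficients 0,1,1,1,1,1,1 for degrees 0…6.
(1 + q^3 + q^6) has coefficients 1,0,0,1,0,0,1,0,0,0,0 for degrees 0…10.
Finally multiplying by (q^3 + q^5 + q^6), the product of all factors after the first has coefficients 0,0,0,1,0,1,2,0,1,2,0 for degrees 0…10.
[q^10] = 1·2 + 1·1 + 1·0 + 1·2 + 1·1 + 1·0 = 6.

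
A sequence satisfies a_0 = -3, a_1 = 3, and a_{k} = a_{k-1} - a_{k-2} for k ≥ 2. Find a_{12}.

The ordinary generating function has denominator 1 - z + z^2.
Iterating the recurrence: a_0,…,a_{12} = -3, 3, 6, 3, -3, -6, -3, 3, 6, 3, -3, -6, -3.

-3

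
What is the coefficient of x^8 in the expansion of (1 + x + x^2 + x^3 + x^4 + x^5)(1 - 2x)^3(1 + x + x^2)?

-6

(1 + x + x^2 + x^3 + x^4 + x^5) has coefficients 1,1,1,1,1,1 for degrees 0…5.
(1 - 2x)^3 has coefficients 1,-6,12,-8,0,0,0,0,0 for degrees 0…8.
Finally multiplying by (1 + x + x^2), the product of all factors after the first has coefficients 1,-5,7,-2,4,-8,0,0,0 for degrees 0…8.
[x^8] = 1·0 + 1·0 + 1·0 + 1·(-8) + 1·4 + 1·(-2) = -6.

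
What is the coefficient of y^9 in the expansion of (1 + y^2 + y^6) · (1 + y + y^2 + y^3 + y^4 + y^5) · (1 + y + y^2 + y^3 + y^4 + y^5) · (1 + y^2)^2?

44

(1 + y^2 + y^6) has coefficients 1,0,1,0,0,0,1 for degrees 0…6.
(1 + y + y^2 + y^3 + y^4 + y^5) has coefficients 1,1,1,1,1,1,0,0,0,0 for degrees 0…9.
Multiplying by (1 + y + y^2 + y^3 + y^4 + y^5) gives running coefficients 1,2,3,4,5,6,5,4,3,2 for degrees 0…9.
Finally multiplying by (1 + y^2)^2, the product of all factors after the first has coefficients 1,2,5,8,12,16,18,20,18,16 for degrees 0…9.
[y^9] = 1·16 + 1·20 + 1·8 = 44.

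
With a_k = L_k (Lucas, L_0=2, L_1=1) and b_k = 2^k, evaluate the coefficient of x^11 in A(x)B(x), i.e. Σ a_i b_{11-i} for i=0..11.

Write out a_i and b_{11-i} for i = 0,…,11 and sum the products.
Σ = 2·2048 + 1·1024 + 3·512 + 4·256 + 7·128 + 11·64 + 18·32 + 29·16 + 47·8 + 76·4 + 123·2 + 199·1 = 11445.

11445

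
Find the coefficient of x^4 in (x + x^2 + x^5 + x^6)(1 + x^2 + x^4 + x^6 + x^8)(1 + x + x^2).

3

(x + x^2 + x^5 + x^6) has coefficients 0,1,1,0,0 for degrees 0…4.
(1 + x^2 + x^4 + x^6 + x^8) has coefficients 1,0,1,0,1 for degrees 0…4.
Finally multiplying by (1 + x + x^2), the product of all factors after the first has coefficients 1,1,2,1,2 for degrees 0…4.
[x^4] = 1·1 + 1·2 = 3.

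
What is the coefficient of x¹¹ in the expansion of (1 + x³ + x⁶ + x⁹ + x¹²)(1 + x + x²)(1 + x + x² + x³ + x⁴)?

(1 + x³ + x⁶ + x⁹ + x¹²) has coefficients 1,0,0,1,0,0,1,0,0,1,0,0 for degrees 0…11.
(1 + x + x²) has coefficients 1,1,1,0,0,0,0,0,0,0,0,0 for degrees 0…11.
Finally multiplying by (1 + x + x² + x³ + x⁴), the product of all factors after the first has coefficients 1,2,3,3,3,2,1,0,0,0,0,0 for degrees 0…11.
[x¹¹] = 1·0 + 1·0 + 1·2 + 1·3 = 5.

5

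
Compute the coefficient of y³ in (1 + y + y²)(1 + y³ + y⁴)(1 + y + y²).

3

(1 + y + y²) has coefficients 1,1,1 for degrees 0…2.
(1 + y³ + y⁴) has coefficients 1,0,0,1 for degrees 0…3.
Finally multiplying by (1 + y + y²), the product of all factors after the first has coefficients 1,1,1,1 for degrees 0…3.
[y³] = 1·1 + 1·1 + 1·1 = 3.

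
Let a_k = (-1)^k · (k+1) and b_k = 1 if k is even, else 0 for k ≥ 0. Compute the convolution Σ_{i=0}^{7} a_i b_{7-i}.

Write out a_i and b_{7-i} for i = 0,…,7 and sum the products.
Σ = 1·0 − 2·1 + 3·0 − 4·1 + 5·0 − 6·1 + 7·0 − 8·1 = -20.

-20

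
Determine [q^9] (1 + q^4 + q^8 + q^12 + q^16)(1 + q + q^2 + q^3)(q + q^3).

2

(1 + q^4 + q^8 + q^12 + q^16) has coefficients 1,0,0,0,1,0,0,0,1,0 for degrees 0…9.
(1 + q + q^2 + q^3) has coefficients 1,1,1,1,0,0,0,0,0,0 for degrees 0…9.
Finally multiplying by (q + q^3), the product of all factors after the first has coefficients 0,1,1,2,2,1,1,0,0,0 for degrees 0…9.
[q^9] = 1·0 + 1·1 + 1·1 = 2.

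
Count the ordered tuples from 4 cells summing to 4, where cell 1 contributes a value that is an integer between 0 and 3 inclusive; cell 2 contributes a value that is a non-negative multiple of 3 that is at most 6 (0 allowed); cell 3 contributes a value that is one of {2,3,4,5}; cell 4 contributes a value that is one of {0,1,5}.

The generating function for the choices is (1 + y + y² + y³)·(1 + y³ + y⁶)·(y² + y³ + y⁴ + y⁵)·(1 + y + y⁵); the count is [y⁴].
(1 + y + y² + y³) has coefficients 1,1,1,1 for degrees 0…3.
(1 + y³ + y⁶) has coefficients 1,0,0,1,0 for degrees 0…4.
Multiplying by (y² + y³ + y⁴ + y⁵) gives running coefficients 0,0,1,1,1 for degrees 0…4.
Finally multiplying by (1 + y + y⁵), the product of all factors after the first has coefficients 0,0,1,2,2 for degrees 0…4.
[y⁴] = 1·2 + 1·2 + 1·1 + 1·0 = 5.

5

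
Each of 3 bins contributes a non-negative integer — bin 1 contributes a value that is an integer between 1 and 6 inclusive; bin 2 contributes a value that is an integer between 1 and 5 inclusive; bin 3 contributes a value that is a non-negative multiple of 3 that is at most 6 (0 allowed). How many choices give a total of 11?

9

The generating function for the choices is (q + q² + q³ + q⁴ + q⁵ + q⁶)·(q + q² + q³ + q⁴ + q⁵)·(1 + q³ + q⁶); the count is [q¹¹].
(q + q² + q³ + q⁴ + q⁵ + q⁶) has coefficients 0,1,1,1,1,1,1 for degrees 0…6.
(q + q² + q³ + q⁴ + q⁵) has coefficients 0,1,1,1,1,1,0,0,0,0,0,0 for degrees 0…11.
Finally multiplying by (1 + q³ + q⁶), the product of all factors after the first has coefficients 0,1,1,1,2,2,1,2,2,1,1,1 for degrees 0…11.
[q¹¹] = 1·1 + 1·1 + 1·2 + 1·2 + 1·1 + 1·2 = 9.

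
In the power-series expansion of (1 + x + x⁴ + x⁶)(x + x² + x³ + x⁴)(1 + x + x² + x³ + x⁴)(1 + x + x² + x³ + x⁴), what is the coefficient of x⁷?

39

(1 + x + x⁴ + x⁶) has coefficients 1,1,0,0,1,0,1 for degrees 0…6.
(x + x² + x³ + x⁴) has coefficients 0,1,1,1,1,0,0,0 for degrees 0…7.
Multiplying by (1 + x + x² + x³ + x⁴) gives running coefficients 0,1,2,3,4,4,3,2 for degrees 0…7.
Finally multiplying by (1 + x + x² + x³ + x⁴), the product of all factors after the first has coefficients 0,1,3,6,10,14,16,16 for degrees 0…7.
[x⁷] = 1·16 + 1·16 + 1·6 + 1·1 = 39.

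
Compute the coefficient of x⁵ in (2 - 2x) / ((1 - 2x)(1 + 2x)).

-32

Partial fractions give a closed form: a_n = (1/2)·2^n + (3/2)·(-2)^n.
At n = 5: a_5 = -32.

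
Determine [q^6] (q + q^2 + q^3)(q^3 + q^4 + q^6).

(q + q^2 + q^3) has coefficients 0,1,1,1 for degrees 0…3.
(q^3 + q^4 + q^6) has coefficients 0,0,0,1,1,0,1 for degrees 0…6.
[q^6] = 1·0 + 1·1 + 1·1 = 2.

2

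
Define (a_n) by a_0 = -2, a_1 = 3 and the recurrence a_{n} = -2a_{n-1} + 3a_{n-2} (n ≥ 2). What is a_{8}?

The ordinary generating function has denominator 1 + 2x - 3x^2.
Iterating the recurrence: a_0,…,a_{8} = -2, 3, -12, 33, -102, 303, -912, 2733, -8202.

-8202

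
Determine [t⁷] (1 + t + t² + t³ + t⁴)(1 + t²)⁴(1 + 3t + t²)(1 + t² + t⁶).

(1 + t + t² + t³ + t⁴) has coefficients 1,1,1,1,1 for degrees 0…4.
(1 + t²)⁴ has coefficients 1,0,4,0,6,0,4,0 for degrees 0…7.
Multiplying by (1 + 3t + t²) gives running coefficients 1,3,5,12,10,18,10,12 for degrees 0…7.
Finally multiplying by (1 + t² + t⁶), the product of all factors after the first has coefficients 1,3,6,15,15,30,21,33 for degrees 0…7.
[t⁷] = 1·33 + 1·21 + 1·30 + 1·15 + 1·15 = 114.

114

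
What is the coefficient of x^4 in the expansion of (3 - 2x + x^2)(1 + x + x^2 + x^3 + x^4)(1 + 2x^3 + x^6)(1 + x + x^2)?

(3 - 2x + x^2) has coefficients 3,-2,1 for degrees 0…2.
(1 + x + x^2 + x^3 + x^4) has coefficients 1,1,1,1,1 for degrees 0…4.
Multiplying by (1 + 2x^3 + x^6) gives running coefficients 1,1,1,3,3 for degrees 0…4.
Finally multiplying by (1 + x + x^2), the product of all factors after the first has coefficients 1,2,3,5,7 for degrees 0…4.
[x^4] = 3·7 − 2·5 + 1·3 = 14.

14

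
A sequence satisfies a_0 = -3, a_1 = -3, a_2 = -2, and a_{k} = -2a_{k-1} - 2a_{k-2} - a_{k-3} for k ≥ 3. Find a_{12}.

The ordinary generating function has denominator 1 + 2y + 2y^2 + y^3.
Iterating the recurrence: a_0,…,a_{12} = -3, -3, -2, 13, -19, 14, -3, -3, -2, 13, -19, 14, -3.

-3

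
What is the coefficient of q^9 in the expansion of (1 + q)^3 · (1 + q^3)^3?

4

(1 + q)^3 has coefficients 1,3,3,1 for degrees 0…3.
(1 + q^3)^3 has coefficients 1,0,0,3,0,0,3,0,0,1 for degrees 0…9.
[q^9] = 1·1 + 3·0 + 3·0 + 1·3 = 4.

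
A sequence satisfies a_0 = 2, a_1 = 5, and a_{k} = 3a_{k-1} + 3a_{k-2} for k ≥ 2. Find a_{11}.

The ordinary generating function has denominator 1 - 3y - 3y^2.
Iterating the recurrence: a_0,…,a_{11} = 2, 5, 21, 78, 297, 1125, 4266, 16173, 61317, 232470, 881361, 3341493.

3341493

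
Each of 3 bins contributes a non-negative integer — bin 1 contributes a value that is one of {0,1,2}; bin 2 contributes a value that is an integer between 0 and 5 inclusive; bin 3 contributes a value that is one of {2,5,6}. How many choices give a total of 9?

The generating function for the choices is (1 + y + y²)·(1 + y + y² + y³ + y⁴ + y⁵)·(y² + y⁵ + y⁶); the count is [y⁹].
(1 + y + y²) has coefficients 1,1,1 for degrees 0…2.
(1 + y + y² + y³ + y⁴ + y⁵) has coefficients 1,1,1,1,1,1,0,0,0,0 for degrees 0…9.
Finally multiplying by (y² + y⁵ + y⁶), the product of all factors after the first has coefficients 0,0,1,1,1,2,3,3,2,2 for degrees 0…9.
[y⁹] = 1·2 + 1·2 + 1·3 = 7.

7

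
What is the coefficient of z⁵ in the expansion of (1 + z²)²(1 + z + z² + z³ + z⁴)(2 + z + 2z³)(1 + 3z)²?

193

(1 + z²)² has coefficients 1,0,2,0,1 for degrees 0…4.
(1 + z + z² + z³ + z⁴) has coefficients 1,1,1,1,1,0 for degrees 0…5.
Multiplying by (2 + z + 2z³) gives running coefficients 2,3,3,5,5,3 for degrees 0…5.
Finally multiplying by (1 + 3z)², the product of all factors after the first has coefficients 2,15,39,50,62,78 for degrees 0…5.
[z⁵] = 1·78 + 2·50 + 1·15 = 193.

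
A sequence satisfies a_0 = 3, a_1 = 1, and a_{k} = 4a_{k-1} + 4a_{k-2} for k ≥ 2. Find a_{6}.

The ordinary generating function has denominator 1 - 4q - 4q^2.
Iterating the recurrence: a_0,…,a_{6} = 3, 1, 16, 68, 336, 1616, 7808.

7808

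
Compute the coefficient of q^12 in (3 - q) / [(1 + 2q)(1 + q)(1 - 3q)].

Partial fractions give a closed form: a_n = (14/5)·(-2)^n + (-1)·(-1)^n + (6/5)·3^n.
At n = 12: a_12 = 649197.

649197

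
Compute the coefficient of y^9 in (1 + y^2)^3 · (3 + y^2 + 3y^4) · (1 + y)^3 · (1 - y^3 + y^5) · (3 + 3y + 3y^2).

(1 + y^2)^3 has coefficients 1,0,3,0,3,0,1 for degrees 0…6.
(3 + y^2 + 3y^4) has coefficients 3,0,1,0,3,0,0,0,0,0 for degrees 0…9.
Multiplying by (1 + y)^3 gives running coefficients 3,9,10,6,6,10,9,3,0,0 for degrees 0…9.
Multiplying by (1 - y^3 + y^5) gives running coefficients 3,9,10,3,-3,3,12,7,-4,-3 for degrees 0…9.
Finally multiplying by (3 + 3y + 3y^2), the product of all factors after the first has coefficients 9,36,66,66,30,9,36,66,45,0 for degrees 0…9.
[y^9] = 1·0 + 3·66 + 3·9 + 1·66 = 291.

291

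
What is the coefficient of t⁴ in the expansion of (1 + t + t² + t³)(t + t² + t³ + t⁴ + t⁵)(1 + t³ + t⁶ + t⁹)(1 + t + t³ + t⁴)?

9

(1 + t + t² + t³) has coefficients 1,1,1,1 for degrees 0…3.
(t + t² + t³ + t⁴ + t⁵) has coefficients 0,1,1,1,1 for degrees 0…4.
Multiplying by (1 + t³ + t⁶ + t⁹) gives running coefficients 0,1,1,1,2 for degrees 0…4.
Finally multiplying by (1 + t + t³ + t⁴), the product of all factors after the first has coefficients 0,1,2,2,4 for degrees 0…4.
[t⁴] = 1·4 + 1·2 + 1·2 + 1·1 = 9.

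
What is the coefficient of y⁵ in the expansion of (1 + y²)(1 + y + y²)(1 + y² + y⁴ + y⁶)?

2

(1 + y²) has coefficients 1,0,1 for degrees 0…2.
(1 + y + y²) has coefficients 1,1,1,0,0,0 for degrees 0…5.
Finally multiplying by (1 + y² + y⁴ + y⁶), the product of all factors after the first has coefficients 1,1,2,1,2,1 for degrees 0…5.
[y⁵] = 1·1 + 1·1 = 2.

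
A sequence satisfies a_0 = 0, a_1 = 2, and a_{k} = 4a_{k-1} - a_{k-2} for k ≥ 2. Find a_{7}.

The ordinary generating function has denominator 1 - 4t + t^2.
Iterating the recurrence: a_0,…,a_{7} = 0, 2, 8, 30, 112, 418, 1560, 5822.

5822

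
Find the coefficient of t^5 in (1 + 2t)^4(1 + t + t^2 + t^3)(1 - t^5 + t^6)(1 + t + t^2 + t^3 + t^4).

(1 + 2t)^4 has coefficients 1,8,24,32,16 for degrees 0…4.
(1 + t + t^2 + t^3) has coefficients 1,1,1,1,0,0 for degrees 0…5.
Multiplying by (1 - t^5 + t^6) gives running coefficients 1,1,1,1,0,-1 for degrees 0…5.
Finally multiplying by (1 + t + t^2 + t^3 + t^4), the product of all factors after the first has coefficients 1,2,3,4,4,2 for degrees 0…5.
[t^5] = 1·2 + 8·4 + 24·4 + 32·3 + 16·2 = 258.

258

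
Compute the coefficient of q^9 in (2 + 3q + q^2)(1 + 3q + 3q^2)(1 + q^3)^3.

38

(2 + 3q + q^2) has coefficients 2,3,1 for degrees 0…2.
(1 + 3q + 3q^2) has coefficients 1,3,3,0,0,0,0,0,0,0 for degrees 0…9.
Finally multiplying by (1 + q^3)^3, the product of all factors after the first has coefficients 1,3,3,3,9,9,3,9,9,1 for degrees 0…9.
[q^9] = 2·1 + 3·9 + 1·9 = 38.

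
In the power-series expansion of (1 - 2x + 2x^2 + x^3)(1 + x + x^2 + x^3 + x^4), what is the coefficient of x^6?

(1 - 2x + 2x^2 + x^3) has coefficients 1,-2,2,1 for degrees 0…3.
(1 + x + x^2 + x^3 + x^4) has coefficients 1,1,1,1,1,0,0 for degrees 0…6.
[x^6] = 1·0 − 2·0 + 2·1 + 1·1 = 3.

3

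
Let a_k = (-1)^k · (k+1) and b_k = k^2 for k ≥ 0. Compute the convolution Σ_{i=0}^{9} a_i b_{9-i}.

25

Write out a_i and b_{9-i} for i = 0,…,9 and sum the products.
Σ = 1·81 − 2·64 + 3·49 − 4·36 + 5·25 − 6·16 + 7·9 − 8·4 + 9·1 − 10·0 = 25.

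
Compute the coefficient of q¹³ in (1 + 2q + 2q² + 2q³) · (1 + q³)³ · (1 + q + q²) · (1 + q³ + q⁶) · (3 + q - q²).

117

(1 + 2q + 2q² + 2q³) has coefficients 1,2,2,2 for degrees 0…3.
(1 + q³)³ has coefficients 1,0,0,3,0,0,3,0,0,1,0,0,0,0 for degrees 0…13.
Multiplying by (1 + q + q²) gives running coefficients 1,1,1,3,3,3,3,3,3,1,1,1,0,0 for degrees 0…13.
Multiplying by (1 + q³ + q⁶) gives running coefficients 1,1,1,4,4,4,7,7,7,7,7,7,4,4 for degrees 0…13.
Finally multiplying by (3 + q - q²), the product of all factors after the first has coefficients 3,4,3,12,15,12,21,24,21,21,21,21,12,9 for degrees 0…13.
[q¹³] = 1·9 + 2·12 + 2·21 + 2·21 = 117.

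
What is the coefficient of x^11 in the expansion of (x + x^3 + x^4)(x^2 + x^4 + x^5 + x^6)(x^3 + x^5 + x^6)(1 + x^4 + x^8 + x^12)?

6

(x + x^3 + x^4) has coefficients 0,1,0,1,1 for degrees 0…4.
(x^2 + x^4 + x^5 + x^6) has coefficients 0,0,1,0,1,1,1,0,0,0,0,0 for degrees 0…11.
Multiplying by (x^3 + x^5 + x^6) gives running coefficients 0,0,0,0,0,1,0,2,2,2,2,2 for degrees 0…11.
Finally multiplying by (1 + x^4 + x^8 + x^12), the product of all factors after the first has coefficients 0,0,0,0,0,1,0,2,2,3,2,4 for degrees 0…11.
[x^11] = 1·2 + 1·2 + 1·2 = 6.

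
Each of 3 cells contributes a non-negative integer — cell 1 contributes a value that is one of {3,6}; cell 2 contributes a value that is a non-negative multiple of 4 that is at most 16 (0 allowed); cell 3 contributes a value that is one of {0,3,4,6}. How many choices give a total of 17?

2

The generating function for the choices is (y^3 + y^6)·(1 + y^4 + y^8 + y^12 + y^16)·(1 + y^3 + y^4 + y^6); the count is [y^17].
(y^3 + y^6) has coefficients 0,0,0,1,0,0,1 for degrees 0…6.
(1 + y^4 + y^8 + y^12 + y^16) has coefficients 1,0,0,0,1,0,0,0,1,0,0,0,1,0,0,0,1,0 for degrees 0…17.
Finally multiplying by (1 + y^3 + y^4 + y^6), the product of all factors after the first has coefficients 1,0,0,1,2,0,1,1,2,0,1,1,2,0,1,1,2,0 for degrees 0…17.
[y^17] = 1·1 + 1·1 = 2.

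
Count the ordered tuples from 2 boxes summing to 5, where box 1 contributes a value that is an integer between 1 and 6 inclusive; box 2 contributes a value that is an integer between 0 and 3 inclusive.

The generating function for the choices is (y + y² + y³ + y⁴ + y⁵ + y⁶)·(1 + y + y² + y³); the count is [y⁵].
(y + y² + y³ + y⁴ + y⁵ + y⁶) has coefficients 0,1,1,1,1,1 for degrees 0…5.
(1 + y + y² + y³) has coefficients 1,1,1,1,0,0 for degrees 0…5.
[y⁵] = 1·0 + 1·1 + 1·1 + 1·1 + 1·1 = 4.

4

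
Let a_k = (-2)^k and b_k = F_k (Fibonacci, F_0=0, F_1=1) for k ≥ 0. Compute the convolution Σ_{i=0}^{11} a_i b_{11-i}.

The convolution is the x^11 coefficient of A(x)B(x).
Σ = 1·89 − 2·55 + 4·34 − 8·21 + 16·13 − 32·8 + 64·5 − 128·3 + 256·2 − 512·1 + 1024·1 − 2048·0 = 859.

859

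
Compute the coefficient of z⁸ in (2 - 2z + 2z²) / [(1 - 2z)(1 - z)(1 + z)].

Partial fractions give a closed form: a_n = (2)·2^n + (-1)·1^n + (1)·(-1)^n.
At n = 8: a_8 = 512.

512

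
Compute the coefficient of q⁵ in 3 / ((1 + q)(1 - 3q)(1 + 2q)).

Partial fractions give a closed form: a_n = (-3/4)·(-1)^n + (27/20)·3^n + (12/5)·(-2)^n.
At n = 5: a_5 = 252.

252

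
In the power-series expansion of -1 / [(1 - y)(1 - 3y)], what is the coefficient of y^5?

-364

Partial fractions give a closed form: a_n = (1/2)·1^n + (-3/2)·3^n.
At n = 5: a_5 = -364.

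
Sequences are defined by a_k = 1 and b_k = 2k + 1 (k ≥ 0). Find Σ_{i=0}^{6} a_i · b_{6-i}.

Write out a_i and b_{6-i} for i = 0,…,6 and sum the products.
Σ = 1·13 + 1·11 + 1·9 + 1·7 + 1·5 + 1·3 + 1·1 = 49.

49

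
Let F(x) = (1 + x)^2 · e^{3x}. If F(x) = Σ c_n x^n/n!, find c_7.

22599

The EGF product rule gives c_7 = Σ_{k_1+k_2=7} C(7; k_1,k_2) · ∏ g_i(k_i), where (1+x)^2 gives the falling factorial (2)_k; e^{3x} gives (3)^k.
g_1(k) for k = 0…7: 1, 2, 2, 0, 0, 0, 0, 0.
g_2(k) for k = 0…7: 1, 3, 9, 27, 81, 243, 729, 2187.
c_7 = Σ_k C(7,k)·g_1(k)·g_2(7−k) = 1·1·2187 + 7·2·729 + 21·2·243 = 2187 + 10206 + 10206 = 22599.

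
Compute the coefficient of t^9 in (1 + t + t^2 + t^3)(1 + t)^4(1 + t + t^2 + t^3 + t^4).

17

(1 + t + t^2 + t^3) has coefficients 1,1,1,1 for degrees 0…3.
(1 + t)^4 has coefficients 1,4,6,4,1,0,0,0,0,0 for degrees 0…9.
Finally multiplying by (1 + t + t^2 + t^3 + t^4), the product of all factors after the first has coefficients 1,5,11,15,16,15,11,5,1,0 for degrees 0…9.
[t^9] = 1·0 + 1·1 + 1·5 + 1·11 = 17.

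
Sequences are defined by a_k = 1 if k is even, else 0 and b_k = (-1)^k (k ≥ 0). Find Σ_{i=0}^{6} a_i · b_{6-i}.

4

Write out a_i and b_{6-i} for i = 0,…,6 and sum the products.
Σ = 1·1 + 0·(-1) + 1·1 + 0·(-1) + 1·1 + 0·(-1) + 1·1 = 4.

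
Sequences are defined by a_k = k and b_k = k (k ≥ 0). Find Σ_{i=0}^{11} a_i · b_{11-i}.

This is [x^11] in the product of the two ordinary generating functions.
Σ = 0·11 + 1·10 + 2·9 + 3·8 + 4·7 + 5·6 + 6·5 + 7·4 + 8·3 + 9·2 + 10·1 + 11·0 = 220.

220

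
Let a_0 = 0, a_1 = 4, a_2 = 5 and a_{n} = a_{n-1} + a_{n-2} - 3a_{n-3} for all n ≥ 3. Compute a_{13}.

344

The ordinary generating function has denominator 1 - x - x^2 + 3x^3.
Iterating the recurrence: a_0,…,a_{13} = 0, 4, 5, 9, 2, -4, -29, -39, -56, -8, 53, 213, 290, 344.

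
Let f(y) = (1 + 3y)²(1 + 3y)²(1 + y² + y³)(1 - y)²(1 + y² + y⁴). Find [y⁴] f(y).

(1 + 3y)² has coefficients 1,6,9 for degrees 0…2.
(1 + 3y)² has coefficients 1,6,9,0,0 for degrees 0…4.
Multiplying by (1 + y² + y³) gives running coefficients 1,6,10,7,15 for degrees 0…4.
Multiplying by (1 - y)² gives running coefficients 1,4,-1,-7,11 for degrees 0…4.
Finally multiplying by (1 + y² + y⁴), the product of all factors after the first has coefficients 1,4,0,-3,11 for degrees 0…4.
[y⁴] = 1·11 + 6·(-3) + 9·0 = -7.

-7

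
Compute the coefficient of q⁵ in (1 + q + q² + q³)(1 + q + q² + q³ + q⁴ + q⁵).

4

(1 + q + q² + q³) has coefficients 1,1,1,1 for degrees 0…3.
(1 + q + q² + q³ + q⁴ + q⁵) has coefficients 1,1,1,1,1,1 for degrees 0…5.
[q⁵] = 1·1 + 1·1 + 1·1 + 1·1 = 4.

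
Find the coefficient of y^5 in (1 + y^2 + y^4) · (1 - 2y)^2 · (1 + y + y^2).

-3

(1 + y^2 + y^4) has coefficients 1,0,1,0,1 for degrees 0…4.
(1 - 2y)^2 has coefficients 1,-4,4,0,0,0 for degrees 0…5.
Finally multiplying by (1 + y + y^2), the product of all factors after the first has coefficients 1,-3,1,0,4,0 for degrees 0…5.
[y^5] = 1·0 + 1·0 + 1·(-3) = -3.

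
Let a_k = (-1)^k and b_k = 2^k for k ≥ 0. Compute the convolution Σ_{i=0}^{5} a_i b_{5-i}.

21

The convolution is the t^5 coefficient of A(t)B(t).
Σ = 1·32 − 1·16 + 1·8 − 1·4 + 1·2 − 1·1 = 21.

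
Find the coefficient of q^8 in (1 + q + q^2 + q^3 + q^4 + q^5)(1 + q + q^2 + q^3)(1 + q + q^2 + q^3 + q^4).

14

(1 + q + q^2 + q^3 + q^4 + q^5) has coefficients 1,1,1,1,1,1 for degrees 0…5.
(1 + q + q^2 + q^3) has coefficients 1,1,1,1,0,0,0,0,0 for degrees 0…8.
Finally multiplying by (1 + q + q^2 + q^3 + q^4), the product of all factors after the first has coefficients 1,2,3,4,4,3,2,1,0 for degrees 0…8.
[q^8] = 1·0 + 1·1 + 1·2 + 1·3 + 1·4 + 1·4 = 14.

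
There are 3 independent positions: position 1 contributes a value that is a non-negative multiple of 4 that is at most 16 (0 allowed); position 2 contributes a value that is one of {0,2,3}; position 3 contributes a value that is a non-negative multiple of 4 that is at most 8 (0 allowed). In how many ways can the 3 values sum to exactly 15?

The generating function for the choices is (1 + q⁴ + q⁸ + q¹² + q¹⁶)·(1 + q² + q³)·(1 + q⁴ + q⁸); the count is [q¹⁵].
(1 + q⁴ + q⁸ + q¹² + q¹⁶) has coefficients 1,0,0,0,1,0,0,0,1,0,0,0,1,0,0,0 for degrees 0…15.
(1 + q² + q³) has coefficients 1,0,1,1,0,0,0,0,0,0,0,0,0,0,0,0 for degrees 0…15.
Finally multiplying by (1 + q⁴ + q⁸), the product of all factors after the first has coefficients 1,0,1,1,1,0,1,1,1,0,1,1,0,0,0,0 for degrees 0…15.
[q¹⁵] = 1·0 + 1·1 + 1·1 + 1·1 = 3.

3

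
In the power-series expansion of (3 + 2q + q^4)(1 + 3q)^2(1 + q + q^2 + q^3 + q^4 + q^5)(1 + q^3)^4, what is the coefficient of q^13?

(3 + 2q + q^4) has coefficients 3,2,0,0,1 for degrees 0…4.
(1 + 3q)^2 has coefficients 1,6,9,0,0,0,0,0,0,0,0,0,0,0 for degrees 0…13.
Multiplying by (1 + q + q^2 + q^3 + q^4 + q^5) gives running coefficients 1,7,16,16,16,16,15,9,0,0,0,0,0,0 for degrees 0…13.
Finally multiplying by (1 + q^3)^4, the product of all factors after the first has coefficients 1,7,16,20,44,80,85,115,160,160,160,160,155,125 for degrees 0…13.
[q^13] = 3·125 + 2·155 + 1·160 = 845.

845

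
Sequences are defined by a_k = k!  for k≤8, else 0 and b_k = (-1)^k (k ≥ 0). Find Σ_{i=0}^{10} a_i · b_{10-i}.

Write out a_i and b_{10-i} for i = 0,…,10 and sum the products.
Σ = 1·1 + 1·(-1) + 2·1 + 6·(-1) + 24·1 + 120·(-1) + 720·1 + 5040·(-1) + 40320·1 + 0·(-1) + 0·1 = 35900.

35900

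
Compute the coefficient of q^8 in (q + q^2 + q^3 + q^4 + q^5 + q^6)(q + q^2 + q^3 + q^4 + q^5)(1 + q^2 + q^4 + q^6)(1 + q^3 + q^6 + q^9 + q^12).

20

(q + q^2 + q^3 + q^4 + q^5 + q^6) has coefficients 0,1,1,1,1,1,1 for degrees 0…6.
(q + q^2 + q^3 + q^4 + q^5) has coefficients 0,1,1,1,1,1,0,0,0 for degrees 0…8.
Multiplying by (1 + q^2 + q^4 + q^6) gives running coefficients 0,1,1,2,2,3,2,3,2 for degrees 0…8.
Finally multiplying by (1 + q^3 + q^6 + q^9 + q^12), the product of all factors after the first has coefficients 0,1,1,2,3,4,4,6,6 for degrees 0…8.
[q^8] = 1·6 + 1·4 + 1·4 + 1·3 + 1·2 + 1·1 = 20.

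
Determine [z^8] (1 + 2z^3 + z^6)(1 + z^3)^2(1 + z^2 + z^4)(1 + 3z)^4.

(1 + 2z^3 + z^6) has coefficients 1,0,0,2,0,0,1 for degrees 0…6.
(1 + z^3)^2 has coefficients 1,0,0,2,0,0,1,0,0 for degrees 0…8.
Multiplying by (1 + z^2 + z^4) gives running coefficients 1,0,1,2,1,2,1,2,1 for degrees 0…8.
Finally multiplying by (1 + 3z)^4, the product of all factors after the first has coefficients 1,12,55,122,160,230,376,392,376 for degrees 0…8.
[z^8] = 1·376 + 2·230 + 1·55 = 891.

891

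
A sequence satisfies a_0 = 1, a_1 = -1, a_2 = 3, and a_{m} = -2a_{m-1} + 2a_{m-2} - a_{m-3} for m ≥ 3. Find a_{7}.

The ordinary generating function has denominator 1 + 2q - 2q^2 + q^3.
Iterating the recurrence: a_0,…,a_{7} = 1, -1, 3, -9, 25, -71, 201, -569.

-569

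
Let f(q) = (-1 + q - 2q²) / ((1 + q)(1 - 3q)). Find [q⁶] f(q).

The denominator gives the recurrence a_n = 2a_(n−1) + 3a_(n−2) for n ≥ 3; the numerator fixes a_0 = -1, a_1 = -1, a_2 = -7.
Iterating: -1, -1, -7, -17, -55, -161, -487, so a_6 = -487.

-487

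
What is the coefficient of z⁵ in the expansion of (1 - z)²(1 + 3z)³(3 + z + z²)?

36

(1 - z)² has coefficients 1,-2,1 for degrees 0…2.
(1 + 3z)³ has coefficients 1,9,27,27,0,0 for degrees 0…5.
Finally multiplying by (3 + z + z²), the product of all factors after the first has coefficients 3,28,91,117,54,27 for degrees 0…5.
[z⁵] = 1·27 − 2·54 + 1·117 = 36.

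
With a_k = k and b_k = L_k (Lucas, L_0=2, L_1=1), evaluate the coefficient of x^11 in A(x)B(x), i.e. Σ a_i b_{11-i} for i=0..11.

828

This is [x^11] in the product of the two ordinary generating functions.
Σ = 0·199 + 1·123 + 2·76 + 3·47 + 4·29 + 5·18 + 6·11 + 7·7 + 8·4 + 9·3 + 10·1 + 11·2 = 828.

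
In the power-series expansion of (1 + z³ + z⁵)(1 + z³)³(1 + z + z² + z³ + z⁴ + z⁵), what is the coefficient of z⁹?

14

(1 + z³ + z⁵) has coefficients 1,0,0,1,0,1 for degrees 0…5.
(1 + z³)³ has coefficients 1,0,0,3,0,0,3,0,0,1 for degrees 0…9.
Finally multiplying by (1 + z + z² + z³ + z⁴ + z⁵), the product of all factors after the first has coefficients 1,1,1,4,4,4,6,6,6,4 for degrees 0…9.
[z⁹] = 1·4 + 1·6 + 1·4 = 14.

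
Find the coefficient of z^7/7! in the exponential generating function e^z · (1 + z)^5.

The EGF product rule gives c_7 = Σ_{k_1+k_2=7} C(7; k_1,k_2) · ∏ g_i(k_i), where e^z gives (1)^k; (1+z)^5 gives the falling factorial (5)_k.
g_1(k) for k = 0…7: 1, 1, 1, 1, 1, 1, 1, 1.
g_2(k) for k = 0…7: 1, 5, 20, 60, 120, 120, 0, 0.
c_7 = Σ_k C(7,k)·g_1(k)·g_2(7−k) = 21·1·120 + 35·1·120 + 35·1·60 + 21·1·20 + 7·1·5 + 1·1·1 = 2520 + 4200 + 2100 + 420 + 35 + 1 = 9276.

9276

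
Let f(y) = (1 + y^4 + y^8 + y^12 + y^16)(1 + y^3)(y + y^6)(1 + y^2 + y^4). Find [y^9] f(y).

3

(1 + y^4 + y^8 + y^12 + y^16) has coefficients 1,0,0,0,1,0,0,0,1,0 for degrees 0…9.
(1 + y^3) has coefficients 1,0,0,1,0,0,0,0,0,0 for degrees 0…9.
Multiplying by (y + y^6) gives running coefficients 0,1,0,0,1,0,1,0,0,1 for degrees 0…9.
Finally multiplying by (1 + y^2 + y^4), the product of all factors after the first has coefficients 0,1,0,1,1,1,2,0,2,1 for degrees 0…9.
[y^9] = 1·1 + 1·1 + 1·1 = 3.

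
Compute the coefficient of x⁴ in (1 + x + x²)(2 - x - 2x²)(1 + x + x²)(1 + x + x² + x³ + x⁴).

-2

(1 + x + x²) has coefficients 1,1,1 for degrees 0…2.
(2 - x - 2x²) has coefficients 2,-1,-2,0,0 for degrees 0…4.
Multiplying by (1 + x + x²) gives running coefficients 2,1,-1,-3,-2 for degrees 0…4.
Finally multiplying by (1 + x + x² + x³ + x⁴), the product of all factors after the first has coefficients 2,3,2,-1,-3 for degrees 0…4.
[x⁴] = 1·(-3) + 1·(-1) + 1·2 = -2.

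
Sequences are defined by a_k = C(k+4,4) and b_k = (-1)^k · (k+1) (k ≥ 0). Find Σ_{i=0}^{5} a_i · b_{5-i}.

The convolution is the x^5 coefficient of A(x)B(x).
Σ = 1·(-6) + 5·5 + 15·(-4) + 35·3 + 70·(-2) + 126·1 = 50.

50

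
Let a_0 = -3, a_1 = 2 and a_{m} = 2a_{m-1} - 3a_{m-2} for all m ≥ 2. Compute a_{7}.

-64

The ordinary generating function has denominator 1 - 2y + 3y^2.
Iterating the recurrence: a_0,…,a_{7} = -3, 2, 13, 20, 1, -58, -119, -64.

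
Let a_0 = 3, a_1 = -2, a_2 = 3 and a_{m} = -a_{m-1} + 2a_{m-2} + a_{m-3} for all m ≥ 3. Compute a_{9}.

-141

The ordinary generating function has denominator 1 + x - 2x^2 - x^3.
Iterating the recurrence: a_0,…,a_{9} = 3, -2, 3, -4, 8, -13, 25, -43, 80, -141.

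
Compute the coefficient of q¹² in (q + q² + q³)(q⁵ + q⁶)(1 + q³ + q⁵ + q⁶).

4

(q + q² + q³) has coefficients 0,1,1,1 for degrees 0…3.
(q⁵ + q⁶) has coefficients 0,0,0,0,0,1,1,0,0,0,0,0,0 for degrees 0…12.
Finally multiplying by (1 + q³ + q⁵ + q⁶), the product of all factors after the first has coefficients 0,0,0,0,0,1,1,0,1,1,1,2,1 for degrees 0…12.
[q¹²] = 1·2 + 1·1 + 1·1 = 4.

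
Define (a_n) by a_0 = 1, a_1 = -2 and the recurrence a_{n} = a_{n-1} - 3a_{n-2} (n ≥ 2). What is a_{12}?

The ordinary generating function has denominator 1 - q + 3q^2.
Iterating the recurrence: a_0,…,a_{12} = 1, -2, -5, 1, 16, 13, -35, -74, 31, 253, 160, -599, -1079.

-1079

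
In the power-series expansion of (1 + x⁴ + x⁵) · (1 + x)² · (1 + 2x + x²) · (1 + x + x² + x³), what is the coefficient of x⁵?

(1 + x⁴ + x⁵) has coefficients 1,0,0,0,1,1 for degrees 0…5.
(1 + x)² has coefficients 1,2,1,0,0,0 for degrees 0…5.
Multiplying by (1 + 2x + x²) gives running coefficients 1,4,6,4,1,0 for degrees 0…5.
Finally multiplying by (1 + x + x² + x³), the product of all factors after the first has coefficients 1,5,11,15,15,11 for degrees 0…5.
[x⁵] = 1·11 + 1·5 + 1·1 = 17.

17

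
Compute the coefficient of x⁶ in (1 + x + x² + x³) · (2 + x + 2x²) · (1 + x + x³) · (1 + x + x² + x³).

(1 + x + x² + x³) has coefficients 1,1,1,1 for degrees 0…3.
(2 + x + 2x²) has coefficients 2,1,2,0,0,0,0 for degrees 0…6.
Multiplying by (1 + x + x³) gives running coefficients 2,3,3,4,1,2,0 for degrees 0…6.
Finally multiplying by (1 + x + x² + x³), the product of all factors after the first has coefficients 2,5,8,12,11,10,7 for degrees 0…6.
[x⁶] = 1·7 + 1·10 + 1·11 + 1·12 = 40.

40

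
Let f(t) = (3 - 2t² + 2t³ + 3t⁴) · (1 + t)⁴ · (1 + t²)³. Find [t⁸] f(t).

97

(3 - 2t² + 2t³ + 3t⁴) has coefficients 3,0,-2,2,3 for degrees 0…4.
(1 + t)⁴ has coefficients 1,4,6,4,1,0,0,0,0 for degrees 0…8.
Finally multiplying by (1 + t²)³, the product of all factors after the first has coefficients 1,4,9,16,22,24,22,16,9 for degrees 0…8.
[t⁸] = 3·9 − 2·22 + 2·24 + 3·22 = 97.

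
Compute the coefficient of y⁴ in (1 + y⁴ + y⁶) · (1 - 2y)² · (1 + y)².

(1 + y⁴ + y⁶) has coefficients 1,0,0,0,1 for degrees 0…4.
(1 - 2y)² has coefficients 1,-4,4,0,0 for degrees 0…4.
Finally multiplying by (1 + y)², the product of all factors after the first has coefficients 1,-2,-3,4,4 for degrees 0…4.
[y⁴] = 1·4 + 1·1 = 5.

5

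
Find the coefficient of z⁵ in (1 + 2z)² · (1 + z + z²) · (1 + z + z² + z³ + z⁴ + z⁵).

27

(1 + 2z)² has coefficients 1,4,4 for degrees 0…2.
(1 + z + z²) has coefficients 1,1,1,0,0,0 for degrees 0…5.
Finally multiplying by (1 + z + z² + z³ + z⁴ + z⁵), the product of all factors after the first has coefficients 1,2,3,3,3,3 for degrees 0…5.
[z⁵] = 1·3 + 4·3 + 4·3 = 27.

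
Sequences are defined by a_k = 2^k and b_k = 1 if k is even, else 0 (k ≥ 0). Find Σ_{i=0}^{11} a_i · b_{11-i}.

The convolution is the x^11 coefficient of A(x)B(x).
Σ = 1·0 + 2·1 + 4·0 + 8·1 + 16·0 + 32·1 + 64·0 + 128·1 + 256·0 + 512·1 + 1024·0 + 2048·1 = 2730.

2730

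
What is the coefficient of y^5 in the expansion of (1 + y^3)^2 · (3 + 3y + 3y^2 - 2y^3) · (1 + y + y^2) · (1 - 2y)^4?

-40

(1 + y^3)^2 has coefficients 1,0,0,2,0,0 for degrees 0…5.
(3 + 3y + 3y^2 - 2y^3) has coefficients 3,3,3,-2,0,0 for degrees 0…5.
Multiplying by (1 + y + y^2) gives running coefficients 3,6,9,4,1,-2 for degrees 0…5.
Finally multiplying by (1 - 2y)^4, the product of all factors after the first has coefficients 3,-18,33,-20,41,-106 for degrees 0…5.
[y^5] = 1·(-106) + 2·33 = -40.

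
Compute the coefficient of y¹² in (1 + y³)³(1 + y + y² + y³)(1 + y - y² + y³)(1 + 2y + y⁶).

(1 + y³)³ has coefficients 1,0,0,3,0,0,3,0,0,1 for degrees 0…9.
(1 + y + y² + y³) has coefficients 1,1,1,1,0,0,0,0,0,0,0,0,0 for degrees 0…12.
Multiplying by (1 + y - y² + y³) gives running coefficients 1,2,1,2,1,0,1,0,0,0,0,0,0 for degrees 0…12.
Finally multiplying by (1 + 2y + y⁶), the product of all factors after the first has coefficients 1,4,5,4,5,2,2,4,1,2,1,0,1 for degrees 0…12.
[y¹²] = 1·1 + 3·2 + 3·2 + 1·4 = 17.

17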